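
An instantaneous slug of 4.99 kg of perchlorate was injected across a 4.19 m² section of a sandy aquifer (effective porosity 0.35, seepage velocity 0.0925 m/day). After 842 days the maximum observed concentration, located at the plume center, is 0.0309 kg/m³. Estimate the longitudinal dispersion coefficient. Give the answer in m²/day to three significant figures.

1.15 m²/day

At the plume center C_max = M/(n_e·A·√(4πDt)), so D = M²/(4πt·(n_e·A·C_max)²).
n_e·A·C_max = 0.35 × 4.19 × 0.0309 = 0.04531 kg/m.
D = 4.99²/(4π × 842 × 0.04531²) = 1.15 m²/day.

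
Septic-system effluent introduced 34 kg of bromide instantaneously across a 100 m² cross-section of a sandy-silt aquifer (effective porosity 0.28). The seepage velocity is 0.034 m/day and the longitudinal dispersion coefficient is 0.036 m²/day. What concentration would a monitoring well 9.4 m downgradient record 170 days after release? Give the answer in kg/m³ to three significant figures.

0.0811 kg/m³

For an instantaneous plane source, C(x,t) = M/(n_e·A·√(4πDt)) · exp(−(x−vt)²/(4Dt)), with n_e·A the pore (flow) area.
Plume center vt = 0.034 × 170 = 5.78 m, so the well at 9.4 m is 3.62 m downgradient of the peak.
√(4πDt) = 8.770 m, giving peak height M/(n_e·A·√(4πDt)) = 34/(0.28 × 100 × 8.770) = 0.1385 kg/m³.
(x−vt)²/(4Dt) = (3.62)²/(4 × 0.036 × 170) = 0.5353; exp(−0.5353) = 0.5855.
C = 0.1385 × 0.5855 = 0.0811 kg/m³.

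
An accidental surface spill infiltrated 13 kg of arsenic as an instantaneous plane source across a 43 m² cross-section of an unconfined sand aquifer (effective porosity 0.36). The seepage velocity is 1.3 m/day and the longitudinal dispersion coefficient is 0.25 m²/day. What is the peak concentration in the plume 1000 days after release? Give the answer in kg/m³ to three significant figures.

The peak of an instantaneous 1D plume sits at x = vt; there the Gaussian factor is 1 and C_max = M/(n_e·A·√(4πDt)), where n_e·A is the pore area the mass is dissolved in.
√(4πDt) = √(4π × 0.25 × 1000) = 56.05 m, so C_max = 13/(0.36 × 43 × 56.05) = 0.0150 kg/m³.

0.0150 kg/m³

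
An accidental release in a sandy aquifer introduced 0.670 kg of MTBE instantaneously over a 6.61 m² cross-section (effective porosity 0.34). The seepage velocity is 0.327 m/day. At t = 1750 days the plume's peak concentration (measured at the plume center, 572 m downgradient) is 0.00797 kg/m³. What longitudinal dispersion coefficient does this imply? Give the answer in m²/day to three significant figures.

0.0636 m²/day

At the plume center C_max = M/(n_e·A·√(4πDt)), so D = M²/(4πt·(n_e·A·C_max)²).
n_e·A·C_max = 0.34 × 6.61 × 0.00797 = 0.01791 kg/m.
D = 0.670²/(4π × 1750 × 0.01791²) = 0.0636 m²/day.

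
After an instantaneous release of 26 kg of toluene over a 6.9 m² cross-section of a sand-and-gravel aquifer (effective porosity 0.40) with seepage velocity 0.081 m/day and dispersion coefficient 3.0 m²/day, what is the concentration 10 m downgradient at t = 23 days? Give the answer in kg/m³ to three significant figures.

For an instantaneous plane source, C(x,t) = M/(n_e·A·√(4πDt)) · exp(−(x−vt)²/(4Dt)), with n_e·A the pore (flow) area.
Plume center vt = 0.081 × 23 = 1.863 m, so the well at 10 m is 8.137 m downgradient of the peak.
√(4πDt) = 29.45 m, giving peak height M/(n_e·A·√(4πDt)) = 26/(0.40 × 6.9 × 29.45) = 0.3199 kg/m³.
(x−vt)²/(4Dt) = (8.137)²/(4 × 3.0 × 23) = 0.2399; exp(−0.2399) = 0.7867.
C = 0.3199 × 0.7867 = 0.252 kg/m³.

0.252 kg/m³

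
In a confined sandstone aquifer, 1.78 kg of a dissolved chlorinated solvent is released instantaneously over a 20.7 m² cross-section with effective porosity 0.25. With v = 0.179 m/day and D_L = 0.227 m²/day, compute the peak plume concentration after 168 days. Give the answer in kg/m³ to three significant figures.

The peak of an instantaneous 1D plume sits at x = vt; there the Gaussian factor is 1 and C_max = M/(n_e·A·√(4πDt)), where n_e·A is the pore area the mass is dissolved in.
√(4πDt) = √(4π × 0.227 × 168) = 21.89 m, so C_max = 1.78/(0.25 × 20.7 × 21.89) = 0.0157 kg/m³.

0.0157 kg/m³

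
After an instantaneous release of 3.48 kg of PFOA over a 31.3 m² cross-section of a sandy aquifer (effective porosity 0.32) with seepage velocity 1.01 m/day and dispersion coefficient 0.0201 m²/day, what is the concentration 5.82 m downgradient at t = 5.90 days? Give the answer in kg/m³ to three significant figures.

0.273 kg/m³

For an instantaneous plane source, C(x,t) = M/(n_e·A·√(4πDt)) · exp(−(x−vt)²/(4Dt)), with n_e·A the pore (flow) area.
Plume center vt = 1.01 × 5.90 = 5.959 m, so the well at 5.82 m is 0.139 m upgradient of the peak.
√(4πDt) = 1.221 m, giving peak height M/(n_e·A·√(4πDt)) = 3.48/(0.32 × 31.3 × 1.221) = 0.2846 kg/m³.
(x−vt)²/(4Dt) = (-0.139)²/(4 × 0.0201 × 5.90) = 0.04073; exp(−0.04073) = 0.9601.
C = 0.2846 × 0.9601 = 0.273 kg/m³.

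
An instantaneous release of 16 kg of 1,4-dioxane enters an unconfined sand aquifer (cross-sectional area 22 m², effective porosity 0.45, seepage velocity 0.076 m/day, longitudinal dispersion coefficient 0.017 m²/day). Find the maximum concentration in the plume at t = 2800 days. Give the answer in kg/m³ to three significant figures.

0.0661 kg/m³

The peak of an instantaneous 1D plume sits at x = vt; there the Gaussian factor is 1 and C_max = M/(n_e·A·√(4πDt)), where n_e·A is the pore area the mass is dissolved in.
√(4πDt) = √(4π × 0.017 × 2800) = 24.46 m, so C_max = 16/(0.45 × 22 × 24.46) = 0.0661 kg/m³.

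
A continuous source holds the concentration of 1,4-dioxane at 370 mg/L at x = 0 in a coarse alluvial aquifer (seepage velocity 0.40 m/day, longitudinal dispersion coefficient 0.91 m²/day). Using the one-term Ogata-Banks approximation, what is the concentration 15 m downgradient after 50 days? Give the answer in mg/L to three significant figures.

For a continuous step input, C/C₀ ≈ ½·erfc((x−vt)/(2√(Dt))).
vt = 0.40 × 50 = 20 m and 2√(Dt) = 2√(0.91 × 50) = 13.49 m.
Argument (x−vt)/(2√(Dt)) = (15 − 20)/13.49 = -0.3706; ½·erfc(-0.3706) = 0.6999.
C = 370 × 0.6999 = 259 mg/L.

259 mg/L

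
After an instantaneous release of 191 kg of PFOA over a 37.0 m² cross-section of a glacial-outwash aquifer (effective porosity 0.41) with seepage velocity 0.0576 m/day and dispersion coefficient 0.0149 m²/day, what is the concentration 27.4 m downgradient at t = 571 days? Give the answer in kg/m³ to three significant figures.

0.502 kg/m³

For an instantaneous plane source, C(x,t) = M/(n_e·A·√(4πDt)) · exp(−(x−vt)²/(4Dt)), with n_e·A the pore (flow) area.
Plume center vt = 0.0576 × 571 = 32.8896 m, so the well at 27.4 m is 5.4896 m upgradient of the peak.
√(4πDt) = 10.34 m, giving peak height M/(n_e·A·√(4πDt)) = 191/(0.41 × 37.0 × 10.34) = 1.218 kg/m³.
(x−vt)²/(4Dt) = (-5.4896)²/(4 × 0.0149 × 571) = 0.8855; exp(−0.8855) = 0.4125.
C = 1.218 × 0.4125 = 0.502 kg/m³.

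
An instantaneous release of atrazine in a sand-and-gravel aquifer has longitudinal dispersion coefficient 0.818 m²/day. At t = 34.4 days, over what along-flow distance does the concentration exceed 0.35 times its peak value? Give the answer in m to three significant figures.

The plume is Gaussian with σ = √(2Dt) = √(2 × 0.818 × 34.4) = 7.502 m.
C/C_peak = exp(−Δx²/(2σ²)) = 0.35 ⇒ Δx = σ·√(−2 ln 0.35) = 7.502 × 1.449 = 10.87 m.
Width = 2Δx = 21.7 m.

21.7 m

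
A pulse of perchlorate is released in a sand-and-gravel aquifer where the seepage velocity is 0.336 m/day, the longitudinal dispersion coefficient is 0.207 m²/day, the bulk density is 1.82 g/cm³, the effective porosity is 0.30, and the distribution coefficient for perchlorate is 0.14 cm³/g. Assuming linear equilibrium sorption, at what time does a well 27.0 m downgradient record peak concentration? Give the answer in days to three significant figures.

Retardation factor R = 1 + ρ_b·K_d/n = 1 + 1.82 × 0.14/0.30 = 1.849.
Sorption retards both mechanisms: v_R = v/R = 0.1817 m/day, D_R = D/R = 0.1120 m²/day.
Peak time from v_R²t² + 2D_R t − x² = 0: t = (√(D_R² + v_R²x²) − D_R)/v_R².
√(D_R² + v_R²x²) = √(0.1120² + 0.1817² × 27.0²) = 4.907; v_R² = 0.03301.
t = (4.907 − 0.1120)/0.03301 = 145 days.

145 days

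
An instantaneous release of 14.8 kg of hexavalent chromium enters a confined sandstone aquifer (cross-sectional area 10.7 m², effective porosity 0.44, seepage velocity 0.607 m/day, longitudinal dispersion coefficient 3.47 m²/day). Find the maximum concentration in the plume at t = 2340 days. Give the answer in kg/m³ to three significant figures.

0.00984 kg/m³

The peak of an instantaneous 1D plume sits at x = vt; there the Gaussian factor is 1 and C_max = M/(n_e·A·√(4πDt)), where n_e·A is the pore area the mass is dissolved in.
√(4πDt) = √(4π × 3.47 × 2340) = 319.4 m, so C_max = 14.8/(0.44 × 10.7 × 319.4) = 0.00984 kg/m³.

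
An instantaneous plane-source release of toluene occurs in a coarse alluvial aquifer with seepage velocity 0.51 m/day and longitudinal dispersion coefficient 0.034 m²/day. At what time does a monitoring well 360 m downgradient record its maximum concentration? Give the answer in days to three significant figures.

706 days

For the 1D instantaneous-source solution, setting ∂C/∂t = 0 at fixed x gives v²t² + 2Dt − x² = 0, so t = (√(D² + v²x²) − D)/v².
√(D² + v²x²) = √(0.034² + 0.51² × 360²) = 183.6; v² = 0.2601.
t = (183.6 − 0.034)/0.2601 = 706 days (vs. the pure-advection estimate x/v = 706 d).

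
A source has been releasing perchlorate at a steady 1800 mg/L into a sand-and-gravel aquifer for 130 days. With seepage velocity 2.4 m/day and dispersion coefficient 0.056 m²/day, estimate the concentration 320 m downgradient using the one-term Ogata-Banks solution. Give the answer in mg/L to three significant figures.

For a continuous step input, C/C₀ ≈ ½·erfc((x−vt)/(2√(Dt))).
vt = 2.4 × 130 = 312 m and 2√(Dt) = 2√(0.056 × 130) = 5.396 m.
Argument (x−vt)/(2√(Dt)) = (320 − 312)/5.396 = 1.483; ½·erfc(1.483) = 0.01798.
C = 1800 × 0.01798 = 32.4 mg/L.

32.4 mg/L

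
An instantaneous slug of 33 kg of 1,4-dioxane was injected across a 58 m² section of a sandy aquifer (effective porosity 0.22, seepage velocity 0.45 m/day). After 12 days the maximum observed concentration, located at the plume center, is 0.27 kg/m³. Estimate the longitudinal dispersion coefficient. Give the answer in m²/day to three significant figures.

At the plume center C_max = M/(n_e·A·√(4πDt)), so D = M²/(4πt·(n_e·A·C_max)²).
n_e·A·C_max = 0.22 × 58 × 0.27 = 3.445 kg/m.
D = 33²/(4π × 12 × 3.445²) = 0.608 m²/day.

0.608 m²/day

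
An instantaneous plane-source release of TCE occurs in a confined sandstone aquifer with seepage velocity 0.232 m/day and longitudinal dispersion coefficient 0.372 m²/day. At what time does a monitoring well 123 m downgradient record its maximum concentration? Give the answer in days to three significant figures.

For the 1D instantaneous-source solution, setting ∂C/∂t = 0 at fixed x gives v²t² + 2Dt − x² = 0, so t = (√(D² + v²x²) − D)/v².
√(D² + v²x²) = √(0.372² + 0.232² × 123²) = 28.54; v² = 0.053824.
t = (28.54 − 0.372)/0.053824 = 523 days (vs. the pure-advection estimate x/v = 530 d).

523 days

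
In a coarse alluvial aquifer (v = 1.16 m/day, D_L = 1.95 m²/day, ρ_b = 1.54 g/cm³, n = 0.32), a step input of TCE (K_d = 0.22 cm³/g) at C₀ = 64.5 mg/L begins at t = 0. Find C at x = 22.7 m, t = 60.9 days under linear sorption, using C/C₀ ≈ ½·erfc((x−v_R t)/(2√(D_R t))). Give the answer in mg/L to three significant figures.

Retardation factor R = 1 + ρ_b·K_d/n = 1 + 1.54 × 0.22/0.32 = 2.059.
Sorption retards both mechanisms: v_R = v/R = 0.5634 m/day, D_R = D/R = 0.9471 m²/day.
v_R·t = 0.5634 × 60.9 = 34.31106 m; 2√(D_R t) = 15.19 m; argument = (22.7 − 34.31106)/15.19 = -0.7644.
C = C₀ × ½·erfc(-0.7644) = 64.5 × 0.8602 = 55.5 mg/L.

55.5 mg/L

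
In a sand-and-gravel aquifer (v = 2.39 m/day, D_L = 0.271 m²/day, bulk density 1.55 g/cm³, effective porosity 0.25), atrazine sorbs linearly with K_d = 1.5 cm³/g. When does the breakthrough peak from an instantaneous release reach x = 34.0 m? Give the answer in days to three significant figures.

Retardation factor R = 1 + ρ_b·K_d/n = 1 + 1.55 × 1.5/0.25 = 10.30.
Sorption retards both mechanisms: v_R = v/R = 0.2320 m/day, D_R = D/R = 0.02631 m²/day.
Peak time from v_R²t² + 2D_R t − x² = 0: t = (√(D_R² + v_R²x²) − D_R)/v_R².
√(D_R² + v_R²x²) = √(0.02631² + 0.2320² × 34.0²) = 7.888; v_R² = 0.05382.
t = (7.888 − 0.02631)/0.05382 = 146 days.

146 days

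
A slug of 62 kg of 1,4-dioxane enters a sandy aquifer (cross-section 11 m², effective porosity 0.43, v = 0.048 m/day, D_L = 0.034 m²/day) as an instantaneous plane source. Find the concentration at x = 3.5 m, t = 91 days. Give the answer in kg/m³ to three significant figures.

1.98 kg/m³

For an instantaneous plane source, C(x,t) = M/(n_e·A·√(4πDt)) · exp(−(x−vt)²/(4Dt)), with n_e·A the pore (flow) area.
Plume center vt = 0.048 × 91 = 4.368 m, so the well at 3.5 m is 0.868 m upgradient of the peak.
√(4πDt) = 6.235 m, giving peak height M/(n_e·A·√(4πDt)) = 62/(0.43 × 11 × 6.235) = 2.102 kg/m³.
(x−vt)²/(4Dt) = (-0.868)²/(4 × 0.034 × 91) = 0.06088; exp(−0.06088) = 0.9409.
C = 2.102 × 0.9409 = 1.98 kg/m³.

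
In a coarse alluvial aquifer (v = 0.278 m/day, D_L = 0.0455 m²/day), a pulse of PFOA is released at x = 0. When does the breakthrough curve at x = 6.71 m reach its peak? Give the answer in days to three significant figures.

23.6 days

For the 1D instantaneous-source solution, setting ∂C/∂t = 0 at fixed x gives v²t² + 2Dt − x² = 0, so t = (√(D² + v²x²) − D)/v².
√(D² + v²x²) = √(0.0455² + 0.278² × 6.71²) = 1.866; v² = 0.077284.
t = (1.866 − 0.0455)/0.077284 = 23.6 days (vs. the pure-advection estimate x/v = 24.1 d).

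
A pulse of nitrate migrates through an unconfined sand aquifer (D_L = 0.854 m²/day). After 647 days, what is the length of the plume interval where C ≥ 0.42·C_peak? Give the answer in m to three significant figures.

87.6 m

The plume is Gaussian with σ = √(2Dt) = √(2 × 0.854 × 647) = 33.24 m.
C/C_peak = exp(−Δx²/(2σ²)) = 0.42 ⇒ Δx = σ·√(−2 ln 0.42) = 33.24 × 1.317 = 43.78 m.
Width = 2Δx = 87.6 m.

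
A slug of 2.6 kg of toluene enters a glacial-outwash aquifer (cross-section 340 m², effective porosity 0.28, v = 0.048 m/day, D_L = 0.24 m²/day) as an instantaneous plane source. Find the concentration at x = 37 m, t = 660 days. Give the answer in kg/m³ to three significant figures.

For an instantaneous plane source, C(x,t) = M/(n_e·A·√(4πDt)) · exp(−(x−vt)²/(4Dt)), with n_e·A the pore (flow) area.
Plume center vt = 0.048 × 660 = 31.68 m, so the well at 37 m is 5.32 m downgradient of the peak.
√(4πDt) = 44.62 m, giving peak height M/(n_e·A·√(4πDt)) = 2.6/(0.28 × 340 × 44.62) = 0.0006121 kg/m³.
(x−vt)²/(4Dt) = (5.32)²/(4 × 0.24 × 660) = 0.04467; exp(−0.04467) = 0.9563.
C = 0.0006121 × 0.9563 = 0.000585 kg/m³.

0.000585 kg/m³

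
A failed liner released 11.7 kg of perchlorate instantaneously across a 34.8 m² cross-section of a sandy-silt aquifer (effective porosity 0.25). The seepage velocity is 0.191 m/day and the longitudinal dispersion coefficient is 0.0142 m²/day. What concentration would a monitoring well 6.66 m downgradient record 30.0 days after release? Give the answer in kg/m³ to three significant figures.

0.350 kg/m³

For an instantaneous plane source, C(x,t) = M/(n_e·A·√(4πDt)) · exp(−(x−vt)²/(4Dt)), with n_e·A the pore (flow) area.
Plume center vt = 0.191 × 30.0 = 5.73 m, so the well at 6.66 m is 0.93 m downgradient of the peak.
√(4πDt) = 2.314 m, giving peak height M/(n_e·A·√(4πDt)) = 11.7/(0.25 × 34.8 × 2.314) = 0.5812 kg/m³.
(x−vt)²/(4Dt) = (0.93)²/(4 × 0.0142 × 30.0) = 0.5076; exp(−0.5076) = 0.6019.
C = 0.5812 × 0.6019 = 0.350 kg/m³.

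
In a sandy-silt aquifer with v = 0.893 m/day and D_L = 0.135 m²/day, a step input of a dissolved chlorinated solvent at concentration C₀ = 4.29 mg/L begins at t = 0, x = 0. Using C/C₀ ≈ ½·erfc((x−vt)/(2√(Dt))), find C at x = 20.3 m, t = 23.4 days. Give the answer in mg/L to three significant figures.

For a continuous step input, C/C₀ ≈ ½·erfc((x−vt)/(2√(Dt))).
vt = 0.893 × 23.4 = 20.8962 m and 2√(Dt) = 2√(0.135 × 23.4) = 3.555 m.
Argument (x−vt)/(2√(Dt)) = (20.3 − 20.8962)/3.555 = -0.1677; ½·erfc(-0.1677) = 0.5937.
C = 4.29 × 0.5937 = 2.55 mg/L.

2.55 mg/L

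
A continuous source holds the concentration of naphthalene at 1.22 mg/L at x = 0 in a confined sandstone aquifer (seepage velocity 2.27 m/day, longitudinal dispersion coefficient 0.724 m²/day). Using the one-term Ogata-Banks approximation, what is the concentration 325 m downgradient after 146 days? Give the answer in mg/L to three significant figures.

0.818 mg/L

For a continuous step input, C/C₀ ≈ ½·erfc((x−vt)/(2√(Dt))).
vt = 2.27 × 146 = 331.42 m and 2√(Dt) = 2√(0.724 × 146) = 20.56 m.
Argument (x−vt)/(2√(Dt)) = (325 − 331.42)/20.56 = -0.3123; ½·erfc(-0.3123) = 0.6706.
C = 1.22 × 0.6706 = 0.818 mg/L.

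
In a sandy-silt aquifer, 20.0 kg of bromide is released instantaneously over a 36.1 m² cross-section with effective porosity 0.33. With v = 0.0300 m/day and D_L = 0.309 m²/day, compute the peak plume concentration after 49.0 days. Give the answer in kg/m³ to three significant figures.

The peak of an instantaneous 1D plume sits at x = vt; there the Gaussian factor is 1 and C_max = M/(n_e·A·√(4πDt)), where n_e·A is the pore area the mass is dissolved in.
√(4πDt) = √(4π × 0.309 × 49.0) = 13.79 m, so C_max = 20.0/(0.33 × 36.1 × 13.79) = 0.122 kg/m³.

0.122 kg/m³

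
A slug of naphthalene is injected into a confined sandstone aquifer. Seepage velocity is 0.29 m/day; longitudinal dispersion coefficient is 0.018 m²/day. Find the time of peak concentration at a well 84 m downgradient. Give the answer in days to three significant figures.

289 days

For the 1D instantaneous-source solution, setting ∂C/∂t = 0 at fixed x gives v²t² + 2Dt − x² = 0, so t = (√(D² + v²x²) − D)/v².
√(D² + v²x²) = √(0.018² + 0.29² × 84²) = 24.36; v² = 0.0841.
t = (24.36 − 0.018)/0.0841 = 289 days (vs. the pure-advection estimate x/v = 290 d).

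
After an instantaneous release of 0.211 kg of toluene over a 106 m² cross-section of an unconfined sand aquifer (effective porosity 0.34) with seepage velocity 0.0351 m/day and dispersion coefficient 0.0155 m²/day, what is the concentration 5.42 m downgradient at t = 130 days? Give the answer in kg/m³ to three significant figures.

For an instantaneous plane source, C(x,t) = M/(n_e·A·√(4πDt)) · exp(−(x−vt)²/(4Dt)), with n_e·A the pore (flow) area.
Plume center vt = 0.0351 × 130 = 4.563 m, so the well at 5.42 m is 0.857 m downgradient of the peak.
√(4πDt) = 5.032 m, giving peak height M/(n_e·A·√(4πDt)) = 0.211/(0.34 × 106 × 5.032) = 0.001163 kg/m³.
(x−vt)²/(4Dt) = (0.857)²/(4 × 0.0155 × 130) = 0.09112; exp(−0.09112) = 0.9129.
C = 0.001163 × 0.9129 = 0.00106 kg/m³.

0.00106 kg/m³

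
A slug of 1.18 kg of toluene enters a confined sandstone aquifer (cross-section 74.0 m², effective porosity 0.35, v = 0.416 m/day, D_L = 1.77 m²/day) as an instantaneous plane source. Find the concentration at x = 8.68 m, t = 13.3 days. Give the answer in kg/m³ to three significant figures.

For an instantaneous plane source, C(x,t) = M/(n_e·A·√(4πDt)) · exp(−(x−vt)²/(4Dt)), with n_e·A the pore (flow) area.
Plume center vt = 0.416 × 13.3 = 5.5328 m, so the well at 8.68 m is 3.1472 m downgradient of the peak.
√(4πDt) = 17.20 m, giving peak height M/(n_e·A·√(4πDt)) = 1.18/(0.35 × 74.0 × 17.20) = 0.002649 kg/m³.
(x−vt)²/(4Dt) = (3.1472)²/(4 × 1.77 × 13.3) = 0.1052; exp(−0.1052) = 0.9001.
C = 0.002649 × 0.9001 = 0.00238 kg/m³.

0.00238 kg/m³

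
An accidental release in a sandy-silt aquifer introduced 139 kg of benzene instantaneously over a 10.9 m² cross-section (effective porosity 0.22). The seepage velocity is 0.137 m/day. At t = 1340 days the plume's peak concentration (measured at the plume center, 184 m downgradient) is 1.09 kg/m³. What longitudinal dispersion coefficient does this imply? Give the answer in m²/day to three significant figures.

At the plume center C_max = M/(n_e·A·√(4πDt)), so D = M²/(4πt·(n_e·A·C_max)²).
n_e·A·C_max = 0.22 × 10.9 × 1.09 = 2.614 kg/m.
D = 139²/(4π × 1340 × 2.614²) = 0.168 m²/day.

0.168 m²/day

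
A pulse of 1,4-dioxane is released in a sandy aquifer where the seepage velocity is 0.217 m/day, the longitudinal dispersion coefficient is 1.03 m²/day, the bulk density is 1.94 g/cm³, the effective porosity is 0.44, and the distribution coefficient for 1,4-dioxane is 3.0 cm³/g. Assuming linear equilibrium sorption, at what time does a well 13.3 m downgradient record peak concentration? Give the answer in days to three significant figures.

Retardation factor R = 1 + ρ_b·K_d/n = 1 + 1.94 × 3.0/0.44 = 14.23.
Sorption retards both mechanisms: v_R = v/R = 0.01525 m/day, D_R = D/R = 0.07238 m²/day.
Peak time from v_R²t² + 2D_R t − x² = 0: t = (√(D_R² + v_R²x²) − D_R)/v_R².
√(D_R² + v_R²x²) = √(0.07238² + 0.01525² × 13.3²) = 0.2154; v_R² = 0.0002326.
t = (0.2154 − 0.07238)/0.0002326 = 615 days.

615 days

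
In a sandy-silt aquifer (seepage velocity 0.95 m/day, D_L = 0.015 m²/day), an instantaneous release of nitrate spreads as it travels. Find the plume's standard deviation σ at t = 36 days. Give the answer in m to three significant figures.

Dispersive spreading gives a Gaussian with σ² = 2Dt; advection only shifts the center.
σ = √(2 × 0.015 × 36) = 1.04 m.

1.04 m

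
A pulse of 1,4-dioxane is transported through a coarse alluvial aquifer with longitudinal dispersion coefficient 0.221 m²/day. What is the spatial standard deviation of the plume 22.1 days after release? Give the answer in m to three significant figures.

3.13 m

Dispersive spreading gives a Gaussian with σ² = 2Dt; advection only shifts the center.
σ = √(2 × 0.221 × 22.1) = 3.13 m.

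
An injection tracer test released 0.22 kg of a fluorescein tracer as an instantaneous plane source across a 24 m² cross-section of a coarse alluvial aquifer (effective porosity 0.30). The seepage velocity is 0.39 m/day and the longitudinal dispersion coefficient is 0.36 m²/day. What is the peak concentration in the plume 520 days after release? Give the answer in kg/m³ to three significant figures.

0.000630 kg/m³

The peak of an instantaneous 1D plume sits at x = vt; there the Gaussian factor is 1 and C_max = M/(n_e·A·√(4πDt)), where n_e·A is the pore area the mass is dissolved in.
√(4πDt) = √(4π × 0.36 × 520) = 48.50 m, so C_max = 0.22/(0.30 × 24 × 48.50) = 0.000630 kg/m³.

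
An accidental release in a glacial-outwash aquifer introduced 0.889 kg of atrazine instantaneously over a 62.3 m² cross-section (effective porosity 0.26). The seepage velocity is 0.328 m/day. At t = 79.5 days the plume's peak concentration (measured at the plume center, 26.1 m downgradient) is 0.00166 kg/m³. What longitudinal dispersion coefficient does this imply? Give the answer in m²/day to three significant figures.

At the plume center C_max = M/(n_e·A·√(4πDt)), so D = M²/(4πt·(n_e·A·C_max)²).
n_e·A·C_max = 0.26 × 62.3 × 0.00166 = 0.02689 kg/m.
D = 0.889²/(4π × 79.5 × 0.02689²) = 1.09 m²/day.

1.09 m²/day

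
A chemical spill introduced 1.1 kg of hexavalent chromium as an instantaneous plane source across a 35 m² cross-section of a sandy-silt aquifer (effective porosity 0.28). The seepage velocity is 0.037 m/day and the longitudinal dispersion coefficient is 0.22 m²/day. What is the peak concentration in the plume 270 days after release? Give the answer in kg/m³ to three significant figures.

0.00411 kg/m³

The peak of an instantaneous 1D plume sits at x = vt; there the Gaussian factor is 1 and C_max = M/(n_e·A·√(4πDt)), where n_e·A is the pore area the mass is dissolved in.
√(4πDt) = √(4π × 0.22 × 270) = 27.32 m, so C_max = 1.1/(0.28 × 35 × 27.32) = 0.00411 kg/m³.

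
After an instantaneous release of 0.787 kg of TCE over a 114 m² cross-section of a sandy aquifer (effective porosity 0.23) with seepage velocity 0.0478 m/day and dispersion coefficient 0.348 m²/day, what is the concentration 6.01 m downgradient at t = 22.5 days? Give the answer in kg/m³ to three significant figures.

For an instantaneous plane source, C(x,t) = M/(n_e·A·√(4πDt)) · exp(−(x−vt)²/(4Dt)), with n_e·A the pore (flow) area.
Plume center vt = 0.0478 × 22.5 = 1.0755 m, so the well at 6.01 m is 4.9345 m downgradient of the peak.
√(4πDt) = 9.919 m, giving peak height M/(n_e·A·√(4πDt)) = 0.787/(0.23 × 114 × 9.919) = 0.003026 kg/m³.
(x−vt)²/(4Dt) = (4.9345)²/(4 × 0.348 × 22.5) = 0.7774; exp(−0.7774) = 0.4596.
C = 0.003026 × 0.4596 = 0.00139 kg/m³.

0.00139 kg/m³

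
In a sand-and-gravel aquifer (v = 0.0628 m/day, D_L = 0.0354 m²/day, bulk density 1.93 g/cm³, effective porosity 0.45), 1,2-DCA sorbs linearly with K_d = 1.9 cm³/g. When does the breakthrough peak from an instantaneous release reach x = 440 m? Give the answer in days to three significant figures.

Retardation factor R = 1 + ρ_b·K_d/n = 1 + 1.93 × 1.9/0.45 = 9.149.
Sorption retards both mechanisms: v_R = v/R = 0.006864 m/day, D_R = D/R = 0.003869 m²/day.
Peak time from v_R²t² + 2D_R t − x² = 0: t = (√(D_R² + v_R²x²) − D_R)/v_R².
√(D_R² + v_R²x²) = √(0.003869² + 0.006864² × 440²) = 3.020; v_R² = 4.711e-05.
t = (3.020 − 0.003869)/4.711e-05 = 64000 days.

64000 days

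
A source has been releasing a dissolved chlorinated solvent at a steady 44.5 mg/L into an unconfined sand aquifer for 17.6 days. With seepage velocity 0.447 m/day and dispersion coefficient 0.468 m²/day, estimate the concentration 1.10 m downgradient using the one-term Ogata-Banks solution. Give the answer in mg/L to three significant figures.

For a continuous step input, C/C₀ ≈ ½·erfc((x−vt)/(2√(Dt))).
vt = 0.447 × 17.6 = 7.8672 m and 2√(Dt) = 2√(0.468 × 17.6) = 5.740 m.
Argument (x−vt)/(2√(Dt)) = (1.10 − 7.8672)/5.740 = -1.179; ½·erfc(-1.179) = 0.9523.
C = 44.5 × 0.9523 = 42.4 mg/L.

42.4 mg/L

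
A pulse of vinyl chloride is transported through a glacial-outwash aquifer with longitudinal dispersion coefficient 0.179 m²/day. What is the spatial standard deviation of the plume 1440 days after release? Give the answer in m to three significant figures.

Dispersive spreading gives a Gaussian with σ² = 2Dt; advection only shifts the center.
σ = √(2 × 0.179 × 1440) = 22.7 m.

22.7 m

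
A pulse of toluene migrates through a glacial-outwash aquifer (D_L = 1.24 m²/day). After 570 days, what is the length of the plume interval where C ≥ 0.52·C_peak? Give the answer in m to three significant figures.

The plume is Gaussian with σ = √(2Dt) = √(2 × 1.24 × 570) = 37.60 m.
C/C_peak = exp(−Δx²/(2σ²)) = 0.52 ⇒ Δx = σ·√(−2 ln 0.52) = 37.60 × 1.144 = 43.01 m.
Width = 2Δx = 86.0 m.

86.0 m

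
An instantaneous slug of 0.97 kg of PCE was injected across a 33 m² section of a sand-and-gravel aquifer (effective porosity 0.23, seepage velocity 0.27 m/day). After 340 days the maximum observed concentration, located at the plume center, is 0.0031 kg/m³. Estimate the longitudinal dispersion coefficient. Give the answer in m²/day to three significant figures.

At the plume center C_max = M/(n_e·A·√(4πDt)), so D = M²/(4πt·(n_e·A·C_max)²).
n_e·A·C_max = 0.23 × 33 × 0.0031 = 0.02353 kg/m.
D = 0.97²/(4π × 340 × 0.02353²) = 0.398 m²/day.

0.398 m²/day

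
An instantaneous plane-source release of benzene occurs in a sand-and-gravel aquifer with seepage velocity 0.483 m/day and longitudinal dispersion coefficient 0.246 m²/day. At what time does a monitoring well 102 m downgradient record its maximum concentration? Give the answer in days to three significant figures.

210 days

For the 1D instantaneous-source solution, setting ∂C/∂t = 0 at fixed x gives v²t² + 2Dt − x² = 0, so t = (√(D² + v²x²) − D)/v².
√(D² + v²x²) = √(0.246² + 0.483² × 102²) = 49.27; v² = 0.233289.
t = (49.27 − 0.246)/0.233289 = 210 days (vs. the pure-advection estimate x/v = 211 d).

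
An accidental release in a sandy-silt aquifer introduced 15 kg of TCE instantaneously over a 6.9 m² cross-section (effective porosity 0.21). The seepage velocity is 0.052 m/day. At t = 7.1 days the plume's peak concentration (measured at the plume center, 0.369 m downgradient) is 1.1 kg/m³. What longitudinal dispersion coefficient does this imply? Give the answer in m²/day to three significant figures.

0.993 m²/day

At the plume center C_max = M/(n_e·A·√(4πDt)), so D = M²/(4πt·(n_e·A·C_max)²).
n_e·A·C_max = 0.21 × 6.9 × 1.1 = 1.594 kg/m.
D = 15²/(4π × 7.1 × 1.594²) = 0.993 m²/day.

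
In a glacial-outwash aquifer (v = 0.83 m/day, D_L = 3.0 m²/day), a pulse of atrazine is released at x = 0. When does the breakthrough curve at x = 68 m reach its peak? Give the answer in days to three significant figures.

For the 1D instantaneous-source solution, setting ∂C/∂t = 0 at fixed x gives v²t² + 2Dt − x² = 0, so t = (√(D² + v²x²) − D)/v².
√(D² + v²x²) = √(3.0² + 0.83² × 68²) = 56.52; v² = 0.6889.
t = (56.52 − 3.0)/0.6889 = 77.7 days (vs. the pure-advection estimate x/v = 81.9 d).

77.7 days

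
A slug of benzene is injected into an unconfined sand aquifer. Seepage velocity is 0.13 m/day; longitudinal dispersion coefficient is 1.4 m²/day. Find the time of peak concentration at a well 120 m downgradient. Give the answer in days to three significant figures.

844 days

For the 1D instantaneous-source solution, setting ∂C/∂t = 0 at fixed x gives v²t² + 2Dt − x² = 0, so t = (√(D² + v²x²) − D)/v².
√(D² + v²x²) = √(1.4² + 0.13² × 120²) = 15.66; v² = 0.0169.
t = (15.66 − 1.4)/0.0169 = 844 days (vs. the pure-advection estimate x/v = 923 d).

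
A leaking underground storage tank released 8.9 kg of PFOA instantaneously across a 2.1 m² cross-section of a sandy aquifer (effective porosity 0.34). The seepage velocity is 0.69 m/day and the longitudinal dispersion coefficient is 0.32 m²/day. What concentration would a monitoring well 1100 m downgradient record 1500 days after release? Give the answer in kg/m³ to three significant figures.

For an instantaneous plane source, C(x,t) = M/(n_e·A·√(4πDt)) · exp(−(x−vt)²/(4Dt)), with n_e·A the pore (flow) area.
Plume center vt = 0.69 × 1500 = 1035 m, so the well at 1100 m is 65 m downgradient of the peak.
√(4πDt) = 77.67 m, giving peak height M/(n_e·A·√(4πDt)) = 8.9/(0.34 × 2.1 × 77.67) = 0.1605 kg/m³.
(x−vt)²/(4Dt) = (65)²/(4 × 0.32 × 1500) = 2.201; exp(−2.201) = 0.1107.
C = 0.1605 × 0.1107 = 0.0178 kg/m³.

0.0178 kg/m³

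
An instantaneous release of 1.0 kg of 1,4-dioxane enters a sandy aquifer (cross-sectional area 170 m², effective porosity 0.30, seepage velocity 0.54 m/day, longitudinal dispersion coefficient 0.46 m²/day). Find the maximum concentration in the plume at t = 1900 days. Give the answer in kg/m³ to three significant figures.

The peak of an instantaneous 1D plume sits at x = vt; there the Gaussian factor is 1 and C_max = M/(n_e·A·√(4πDt)), where n_e·A is the pore area the mass is dissolved in.
√(4πDt) = √(4π × 0.46 × 1900) = 104.8 m, so C_max = 1.0/(0.30 × 170 × 104.8) = 0.000187 kg/m³.

0.000187 kg/m³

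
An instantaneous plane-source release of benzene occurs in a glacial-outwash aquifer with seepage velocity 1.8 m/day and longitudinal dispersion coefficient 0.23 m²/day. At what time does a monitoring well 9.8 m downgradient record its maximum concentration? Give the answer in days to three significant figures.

5.37 days

For the 1D instantaneous-source solution, setting ∂C/∂t = 0 at fixed x gives v²t² + 2Dt − x² = 0, so t = (√(D² + v²x²) − D)/v².
√(D² + v²x²) = √(0.23² + 1.8² × 9.8²) = 17.64; v² = 3.24.
t = (17.64 − 0.23)/3.24 = 5.37 days (vs. the pure-advection estimate x/v = 5.44 d).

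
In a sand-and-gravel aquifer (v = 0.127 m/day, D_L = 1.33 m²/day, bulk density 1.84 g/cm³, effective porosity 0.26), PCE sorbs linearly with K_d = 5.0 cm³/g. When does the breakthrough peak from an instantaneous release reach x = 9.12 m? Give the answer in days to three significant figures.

Retardation factor R = 1 + ρ_b·K_d/n = 1 + 1.84 × 5.0/0.26 = 36.38.
Sorption retards both mechanisms: v_R = v/R = 0.003491 m/day, D_R = D/R = 0.03656 m²/day.
Peak time from v_R²t² + 2D_R t − x² = 0: t = (√(D_R² + v_R²x²) − D_R)/v_R².
√(D_R² + v_R²x²) = √(0.03656² + 0.003491² × 9.12²) = 0.04848; v_R² = 1.219e-05.
t = (0.04848 − 0.03656)/1.219e-05 = 978 days.

978 days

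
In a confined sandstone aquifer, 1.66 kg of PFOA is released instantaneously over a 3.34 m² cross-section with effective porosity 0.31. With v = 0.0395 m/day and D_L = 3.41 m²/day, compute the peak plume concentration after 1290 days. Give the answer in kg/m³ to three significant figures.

The peak of an instantaneous 1D plume sits at x = vt; there the Gaussian factor is 1 and C_max = M/(n_e·A·√(4πDt)), where n_e·A is the pore area the mass is dissolved in.
√(4πDt) = √(4π × 3.41 × 1290) = 235.1 m, so C_max = 1.66/(0.31 × 3.34 × 235.1) = 0.00682 kg/m³.

0.00682 kg/m³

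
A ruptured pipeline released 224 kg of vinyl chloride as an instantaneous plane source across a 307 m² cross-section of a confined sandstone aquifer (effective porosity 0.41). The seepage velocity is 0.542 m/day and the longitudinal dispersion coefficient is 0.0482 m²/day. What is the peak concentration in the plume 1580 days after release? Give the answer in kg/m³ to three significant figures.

0.0575 kg/m³

The peak of an instantaneous 1D plume sits at x = vt; there the Gaussian factor is 1 and C_max = M/(n_e·A·√(4πDt)), where n_e·A is the pore area the mass is dissolved in.
√(4πDt) = √(4π × 0.0482 × 1580) = 30.94 m, so C_max = 224/(0.41 × 307 × 30.94) = 0.0575 kg/m³.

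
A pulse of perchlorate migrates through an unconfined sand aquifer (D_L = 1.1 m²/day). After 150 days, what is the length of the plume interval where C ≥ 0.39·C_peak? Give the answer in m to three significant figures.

49.9 m

The plume is Gaussian with σ = √(2Dt) = √(2 × 1.1 × 150) = 18.17 m.
C/C_peak = exp(−Δx²/(2σ²)) = 0.39 ⇒ Δx = σ·√(−2 ln 0.39) = 18.17 × 1.372 = 24.93 m.
Width = 2Δx = 49.9 m.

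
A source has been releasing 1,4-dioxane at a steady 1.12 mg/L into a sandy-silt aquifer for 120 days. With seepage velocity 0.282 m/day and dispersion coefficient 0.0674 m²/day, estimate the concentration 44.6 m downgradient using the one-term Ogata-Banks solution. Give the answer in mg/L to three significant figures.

For a continuous step input, C/C₀ ≈ ½·erfc((x−vt)/(2√(Dt))).
vt = 0.282 × 120 = 33.84 m and 2√(Dt) = 2√(0.0674 × 120) = 5.688 m.
Argument (x−vt)/(2√(Dt)) = (44.6 − 33.84)/5.688 = 1.892; ½·erfc(1.892) = 0.003729.
C = 1.12 × 0.003729 = 0.00418 mg/L.

0.00418 mg/L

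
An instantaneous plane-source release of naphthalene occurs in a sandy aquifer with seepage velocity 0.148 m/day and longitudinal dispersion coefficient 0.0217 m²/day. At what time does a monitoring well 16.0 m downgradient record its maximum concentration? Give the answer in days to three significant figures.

107 days

For the 1D instantaneous-source solution, setting ∂C/∂t = 0 at fixed x gives v²t² + 2Dt − x² = 0, so t = (√(D² + v²x²) − D)/v².
√(D² + v²x²) = √(0.0217² + 0.148² × 16.0²) = 2.368; v² = 0.021904.
t = (2.368 − 0.0217)/0.021904 = 107 days (vs. the pure-advection estimate x/v = 108 d).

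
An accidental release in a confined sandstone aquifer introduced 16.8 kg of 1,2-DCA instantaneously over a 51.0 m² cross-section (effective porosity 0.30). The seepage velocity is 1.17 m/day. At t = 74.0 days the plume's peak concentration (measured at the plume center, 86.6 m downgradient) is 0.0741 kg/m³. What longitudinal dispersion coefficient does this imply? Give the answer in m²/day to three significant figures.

At the plume center C_max = M/(n_e·A·√(4πDt)), so D = M²/(4πt·(n_e·A·C_max)²).
n_e·A·C_max = 0.30 × 51.0 × 0.0741 = 1.134 kg/m.
D = 16.8²/(4π × 74.0 × 1.134²) = 0.236 m²/day.

0.236 m²/day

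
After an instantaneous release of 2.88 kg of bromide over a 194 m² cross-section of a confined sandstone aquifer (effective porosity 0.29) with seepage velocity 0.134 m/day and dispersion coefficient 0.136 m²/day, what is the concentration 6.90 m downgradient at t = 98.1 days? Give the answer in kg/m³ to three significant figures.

For an instantaneous plane source, C(x,t) = M/(n_e·A·√(4πDt)) · exp(−(x−vt)²/(4Dt)), with n_e·A the pore (flow) area.
Plume center vt = 0.134 × 98.1 = 13.1454 m, so the well at 6.90 m is 6.2454 m upgradient of the peak.
√(4πDt) = 12.95 m, giving peak height M/(n_e·A·√(4πDt)) = 2.88/(0.29 × 194 × 12.95) = 0.003953 kg/m³.
(x−vt)²/(4Dt) = (-6.2454)²/(4 × 0.136 × 98.1) = 0.7309; exp(−0.7309) = 0.4815.
C = 0.003953 × 0.4815 = 0.00190 kg/m³.

0.00190 kg/m³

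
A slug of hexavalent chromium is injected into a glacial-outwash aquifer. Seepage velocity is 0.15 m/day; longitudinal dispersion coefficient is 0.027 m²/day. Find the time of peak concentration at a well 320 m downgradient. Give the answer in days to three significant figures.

2130 days

For the 1D instantaneous-source solution, setting ∂C/∂t = 0 at fixed x gives v²t² + 2Dt − x² = 0, so t = (√(D² + v²x²) − D)/v².
√(D² + v²x²) = √(0.027² + 0.15² × 320²) = 48.00; v² = 0.0225.
t = (48.00 − 0.027)/0.0225 = 2130 days (vs. the pure-advection estimate x/v = 2130 d).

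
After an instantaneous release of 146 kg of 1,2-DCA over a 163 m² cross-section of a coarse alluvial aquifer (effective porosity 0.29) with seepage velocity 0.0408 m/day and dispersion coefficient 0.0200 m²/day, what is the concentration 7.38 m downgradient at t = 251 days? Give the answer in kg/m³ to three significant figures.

For an instantaneous plane source, C(x,t) = M/(n_e·A·√(4πDt)) · exp(−(x−vt)²/(4Dt)), with n_e·A the pore (flow) area.
Plume center vt = 0.0408 × 251 = 10.2408 m, so the well at 7.38 m is 2.8608 m upgradient of the peak.
√(4πDt) = 7.942 m, giving peak height M/(n_e·A·√(4πDt)) = 146/(0.29 × 163 × 7.942) = 0.3889 kg/m³.
(x−vt)²/(4Dt) = (-2.8608)²/(4 × 0.0200 × 251) = 0.4076; exp(−0.4076) = 0.6652.
C = 0.3889 × 0.6652 = 0.259 kg/m³.

0.259 kg/m³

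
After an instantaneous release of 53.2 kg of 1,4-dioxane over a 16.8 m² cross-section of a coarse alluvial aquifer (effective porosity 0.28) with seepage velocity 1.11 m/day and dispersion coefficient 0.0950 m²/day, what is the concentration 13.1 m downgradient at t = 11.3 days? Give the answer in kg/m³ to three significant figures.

2.86 kg/m³

For an instantaneous plane source, C(x,t) = M/(n_e·A·√(4πDt)) · exp(−(x−vt)²/(4Dt)), with n_e·A the pore (flow) area.
Plume center vt = 1.11 × 11.3 = 12.543 m, so the well at 13.1 m is 0.557 m downgradient of the peak.
√(4πDt) = 3.673 m, giving peak height M/(n_e·A·√(4πDt)) = 53.2/(0.28 × 16.8 × 3.673) = 3.079 kg/m³.
(x−vt)²/(4Dt) = (0.557)²/(4 × 0.0950 × 11.3) = 0.07225; exp(−0.07225) = 0.9303.
C = 3.079 × 0.9303 = 2.86 kg/m³.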